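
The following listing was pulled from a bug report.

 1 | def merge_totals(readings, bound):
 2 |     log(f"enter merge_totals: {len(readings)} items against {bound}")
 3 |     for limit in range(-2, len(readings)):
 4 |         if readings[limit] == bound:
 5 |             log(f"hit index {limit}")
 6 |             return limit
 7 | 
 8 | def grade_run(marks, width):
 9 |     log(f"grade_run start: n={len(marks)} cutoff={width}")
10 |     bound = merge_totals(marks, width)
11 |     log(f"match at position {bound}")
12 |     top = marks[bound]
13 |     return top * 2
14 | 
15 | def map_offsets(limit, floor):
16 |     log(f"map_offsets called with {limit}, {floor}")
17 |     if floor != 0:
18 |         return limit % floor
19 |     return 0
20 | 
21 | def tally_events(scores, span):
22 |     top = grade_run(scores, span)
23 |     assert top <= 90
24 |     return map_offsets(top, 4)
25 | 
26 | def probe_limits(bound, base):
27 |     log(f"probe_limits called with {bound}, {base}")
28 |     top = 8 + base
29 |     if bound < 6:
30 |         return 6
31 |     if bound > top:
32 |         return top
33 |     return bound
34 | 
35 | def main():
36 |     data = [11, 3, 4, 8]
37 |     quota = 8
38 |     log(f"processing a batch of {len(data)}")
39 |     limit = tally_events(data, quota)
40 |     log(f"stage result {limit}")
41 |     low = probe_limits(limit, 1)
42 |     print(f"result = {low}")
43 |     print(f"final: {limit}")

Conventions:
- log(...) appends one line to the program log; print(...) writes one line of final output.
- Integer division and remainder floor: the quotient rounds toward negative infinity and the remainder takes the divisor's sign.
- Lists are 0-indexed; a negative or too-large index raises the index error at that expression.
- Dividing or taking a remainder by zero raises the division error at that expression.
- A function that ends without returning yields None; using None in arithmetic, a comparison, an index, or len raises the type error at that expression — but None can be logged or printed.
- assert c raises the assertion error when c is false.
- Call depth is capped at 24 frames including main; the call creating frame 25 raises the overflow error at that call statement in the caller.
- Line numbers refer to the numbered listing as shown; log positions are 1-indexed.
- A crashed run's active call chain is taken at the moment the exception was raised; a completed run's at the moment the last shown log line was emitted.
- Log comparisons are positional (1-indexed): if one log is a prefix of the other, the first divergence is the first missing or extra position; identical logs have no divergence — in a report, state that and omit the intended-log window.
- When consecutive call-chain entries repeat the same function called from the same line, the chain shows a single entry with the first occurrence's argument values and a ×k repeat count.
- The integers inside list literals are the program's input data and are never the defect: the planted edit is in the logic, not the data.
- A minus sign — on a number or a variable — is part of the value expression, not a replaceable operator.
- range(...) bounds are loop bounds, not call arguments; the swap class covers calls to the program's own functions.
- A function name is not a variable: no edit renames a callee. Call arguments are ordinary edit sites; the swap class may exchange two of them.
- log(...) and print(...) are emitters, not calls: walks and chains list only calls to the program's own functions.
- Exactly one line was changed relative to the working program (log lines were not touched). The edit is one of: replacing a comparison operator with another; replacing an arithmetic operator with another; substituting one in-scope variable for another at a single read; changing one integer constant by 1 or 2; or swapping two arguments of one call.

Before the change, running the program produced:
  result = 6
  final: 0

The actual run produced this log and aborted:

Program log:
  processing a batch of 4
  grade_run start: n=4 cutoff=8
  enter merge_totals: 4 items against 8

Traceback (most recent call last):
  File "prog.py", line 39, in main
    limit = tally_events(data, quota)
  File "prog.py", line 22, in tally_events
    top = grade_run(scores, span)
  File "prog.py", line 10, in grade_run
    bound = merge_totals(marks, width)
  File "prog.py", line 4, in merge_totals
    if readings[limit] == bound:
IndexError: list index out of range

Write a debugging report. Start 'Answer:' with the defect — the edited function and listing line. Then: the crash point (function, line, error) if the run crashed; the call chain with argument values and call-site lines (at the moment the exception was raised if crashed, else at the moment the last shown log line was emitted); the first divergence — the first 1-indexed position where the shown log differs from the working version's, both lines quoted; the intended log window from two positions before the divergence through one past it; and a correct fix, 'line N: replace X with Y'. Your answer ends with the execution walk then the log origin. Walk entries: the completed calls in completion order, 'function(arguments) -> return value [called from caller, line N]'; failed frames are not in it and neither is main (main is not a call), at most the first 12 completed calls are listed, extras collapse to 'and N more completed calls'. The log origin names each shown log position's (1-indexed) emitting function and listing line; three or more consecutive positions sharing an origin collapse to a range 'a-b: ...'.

Answer: the defect is in merge_totals at line 3.
Core observation: The faulty run's log stops after 3 lines; the working version's next line would be 'hit index 3'.
Crash: merge_totals, line 4, IndexError.
Call chain: main -> tally_events([11, 3, 4, 8], 8) (called at line 39) -> grade_run([11, 3, 4, 8], 8) (called at line 22) -> merge_totals([11, 3, 4, 8], 8) (called at line 10).
First divergence: position 4 — after 3 matching lines the faulty run goes silent; intended next line 'hit index 3'.
Intended log window:
  2: grade_run start: n=4 cutoff=8
  3: enter merge_totals: 4 items against 8
  4: hit index 3
  5: match at position 3
Execution walk:
  (no call completed)
Origin of each log line:
  1: emitted by main (line 38)
  2: emitted by grade_run (line 9)
  3: emitted by merge_totals (line 2)
A correct fix: line 3: replace `-2` with `0`.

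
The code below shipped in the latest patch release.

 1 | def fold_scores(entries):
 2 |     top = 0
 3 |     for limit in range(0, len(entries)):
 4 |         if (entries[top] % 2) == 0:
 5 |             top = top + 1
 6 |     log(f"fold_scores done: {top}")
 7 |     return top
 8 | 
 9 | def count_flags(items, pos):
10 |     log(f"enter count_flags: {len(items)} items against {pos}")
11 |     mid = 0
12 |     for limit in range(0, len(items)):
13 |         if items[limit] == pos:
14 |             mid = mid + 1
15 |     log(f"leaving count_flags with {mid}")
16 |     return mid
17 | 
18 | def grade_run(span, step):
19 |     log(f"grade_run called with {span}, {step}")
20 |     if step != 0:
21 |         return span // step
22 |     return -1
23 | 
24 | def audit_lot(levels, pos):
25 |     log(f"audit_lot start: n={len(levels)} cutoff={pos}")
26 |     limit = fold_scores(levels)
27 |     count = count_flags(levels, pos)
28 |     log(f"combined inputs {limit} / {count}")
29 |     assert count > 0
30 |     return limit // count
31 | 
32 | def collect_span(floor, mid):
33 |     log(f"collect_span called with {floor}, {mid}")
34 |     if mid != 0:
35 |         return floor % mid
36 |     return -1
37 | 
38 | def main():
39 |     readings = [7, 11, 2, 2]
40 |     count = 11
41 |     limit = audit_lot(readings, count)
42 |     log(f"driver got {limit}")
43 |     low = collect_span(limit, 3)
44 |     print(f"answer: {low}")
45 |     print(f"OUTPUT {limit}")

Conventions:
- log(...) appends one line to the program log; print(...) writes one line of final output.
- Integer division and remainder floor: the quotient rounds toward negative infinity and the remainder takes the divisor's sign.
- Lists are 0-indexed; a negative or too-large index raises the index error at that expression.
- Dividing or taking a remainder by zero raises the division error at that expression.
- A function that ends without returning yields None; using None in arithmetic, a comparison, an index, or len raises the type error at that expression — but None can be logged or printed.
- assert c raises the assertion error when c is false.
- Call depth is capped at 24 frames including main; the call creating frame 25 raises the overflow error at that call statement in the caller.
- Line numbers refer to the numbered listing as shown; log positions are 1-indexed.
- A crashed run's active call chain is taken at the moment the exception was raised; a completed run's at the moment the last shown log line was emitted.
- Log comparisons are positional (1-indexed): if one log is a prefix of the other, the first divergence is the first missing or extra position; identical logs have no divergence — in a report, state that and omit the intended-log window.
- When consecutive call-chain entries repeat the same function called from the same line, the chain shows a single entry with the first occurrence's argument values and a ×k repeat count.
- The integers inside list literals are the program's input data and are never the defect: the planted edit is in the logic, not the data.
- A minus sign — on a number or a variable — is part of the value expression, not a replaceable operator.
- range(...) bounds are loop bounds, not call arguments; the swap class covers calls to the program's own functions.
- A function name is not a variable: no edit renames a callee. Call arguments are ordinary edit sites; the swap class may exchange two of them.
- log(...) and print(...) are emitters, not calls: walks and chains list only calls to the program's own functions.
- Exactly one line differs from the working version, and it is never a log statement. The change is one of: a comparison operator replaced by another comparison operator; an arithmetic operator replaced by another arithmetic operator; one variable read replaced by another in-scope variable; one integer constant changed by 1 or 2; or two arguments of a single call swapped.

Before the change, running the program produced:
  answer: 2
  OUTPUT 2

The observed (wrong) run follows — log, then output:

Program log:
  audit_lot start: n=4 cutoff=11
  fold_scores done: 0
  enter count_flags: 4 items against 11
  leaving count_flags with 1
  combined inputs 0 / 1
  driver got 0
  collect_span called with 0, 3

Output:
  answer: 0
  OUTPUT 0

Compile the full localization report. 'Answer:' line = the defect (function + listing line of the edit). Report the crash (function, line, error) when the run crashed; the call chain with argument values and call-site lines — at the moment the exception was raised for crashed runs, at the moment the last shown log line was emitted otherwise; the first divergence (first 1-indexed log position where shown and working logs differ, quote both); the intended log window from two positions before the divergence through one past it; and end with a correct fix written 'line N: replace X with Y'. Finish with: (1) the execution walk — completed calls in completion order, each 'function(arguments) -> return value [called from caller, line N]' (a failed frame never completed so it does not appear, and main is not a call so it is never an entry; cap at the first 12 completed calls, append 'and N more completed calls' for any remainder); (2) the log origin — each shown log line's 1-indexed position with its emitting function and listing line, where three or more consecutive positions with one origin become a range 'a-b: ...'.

Answer: the defect is in fold_scores at line 4.
The tell: The log first diverges at position 2: the faulty run prints 'fold_scores done: 0' where the working version prints 'fold_scores done: 2'.
Call chain: main -> collect_span(0, 3) (called at line 43).
First divergence: at position 2 the run shows 'fold_scores done: 0' where the working version logs 'fold_scores done: 2'.
Intended log window:
  1: audit_lot start: n=4 cutoff=11
  2: fold_scores done: 2
  3: enter count_flags: 4 items against 11
Execution walk:
  fold_scores([7, 11, 2, 2]) -> 0  [called from audit_lot, line 26]
  count_flags([7, 11, 2, 2], 11) -> 1  [called from audit_lot, line 27]
  audit_lot([7, 11, 2, 2], 11) -> 0  [called from main, line 41]
  collect_span(0, 3) -> 0  [called from main, line 43]
Log origin:
  1: logged in audit_lot at line 25
  2: logged in fold_scores at line 6
  3: logged in count_flags at line 10
  4: logged in count_flags at line 15
  5: logged in audit_lot at line 28
  6: logged in main at line 42
  7: logged in collect_span at line 33
A correct fix: line 4: replace `top` with `limit`.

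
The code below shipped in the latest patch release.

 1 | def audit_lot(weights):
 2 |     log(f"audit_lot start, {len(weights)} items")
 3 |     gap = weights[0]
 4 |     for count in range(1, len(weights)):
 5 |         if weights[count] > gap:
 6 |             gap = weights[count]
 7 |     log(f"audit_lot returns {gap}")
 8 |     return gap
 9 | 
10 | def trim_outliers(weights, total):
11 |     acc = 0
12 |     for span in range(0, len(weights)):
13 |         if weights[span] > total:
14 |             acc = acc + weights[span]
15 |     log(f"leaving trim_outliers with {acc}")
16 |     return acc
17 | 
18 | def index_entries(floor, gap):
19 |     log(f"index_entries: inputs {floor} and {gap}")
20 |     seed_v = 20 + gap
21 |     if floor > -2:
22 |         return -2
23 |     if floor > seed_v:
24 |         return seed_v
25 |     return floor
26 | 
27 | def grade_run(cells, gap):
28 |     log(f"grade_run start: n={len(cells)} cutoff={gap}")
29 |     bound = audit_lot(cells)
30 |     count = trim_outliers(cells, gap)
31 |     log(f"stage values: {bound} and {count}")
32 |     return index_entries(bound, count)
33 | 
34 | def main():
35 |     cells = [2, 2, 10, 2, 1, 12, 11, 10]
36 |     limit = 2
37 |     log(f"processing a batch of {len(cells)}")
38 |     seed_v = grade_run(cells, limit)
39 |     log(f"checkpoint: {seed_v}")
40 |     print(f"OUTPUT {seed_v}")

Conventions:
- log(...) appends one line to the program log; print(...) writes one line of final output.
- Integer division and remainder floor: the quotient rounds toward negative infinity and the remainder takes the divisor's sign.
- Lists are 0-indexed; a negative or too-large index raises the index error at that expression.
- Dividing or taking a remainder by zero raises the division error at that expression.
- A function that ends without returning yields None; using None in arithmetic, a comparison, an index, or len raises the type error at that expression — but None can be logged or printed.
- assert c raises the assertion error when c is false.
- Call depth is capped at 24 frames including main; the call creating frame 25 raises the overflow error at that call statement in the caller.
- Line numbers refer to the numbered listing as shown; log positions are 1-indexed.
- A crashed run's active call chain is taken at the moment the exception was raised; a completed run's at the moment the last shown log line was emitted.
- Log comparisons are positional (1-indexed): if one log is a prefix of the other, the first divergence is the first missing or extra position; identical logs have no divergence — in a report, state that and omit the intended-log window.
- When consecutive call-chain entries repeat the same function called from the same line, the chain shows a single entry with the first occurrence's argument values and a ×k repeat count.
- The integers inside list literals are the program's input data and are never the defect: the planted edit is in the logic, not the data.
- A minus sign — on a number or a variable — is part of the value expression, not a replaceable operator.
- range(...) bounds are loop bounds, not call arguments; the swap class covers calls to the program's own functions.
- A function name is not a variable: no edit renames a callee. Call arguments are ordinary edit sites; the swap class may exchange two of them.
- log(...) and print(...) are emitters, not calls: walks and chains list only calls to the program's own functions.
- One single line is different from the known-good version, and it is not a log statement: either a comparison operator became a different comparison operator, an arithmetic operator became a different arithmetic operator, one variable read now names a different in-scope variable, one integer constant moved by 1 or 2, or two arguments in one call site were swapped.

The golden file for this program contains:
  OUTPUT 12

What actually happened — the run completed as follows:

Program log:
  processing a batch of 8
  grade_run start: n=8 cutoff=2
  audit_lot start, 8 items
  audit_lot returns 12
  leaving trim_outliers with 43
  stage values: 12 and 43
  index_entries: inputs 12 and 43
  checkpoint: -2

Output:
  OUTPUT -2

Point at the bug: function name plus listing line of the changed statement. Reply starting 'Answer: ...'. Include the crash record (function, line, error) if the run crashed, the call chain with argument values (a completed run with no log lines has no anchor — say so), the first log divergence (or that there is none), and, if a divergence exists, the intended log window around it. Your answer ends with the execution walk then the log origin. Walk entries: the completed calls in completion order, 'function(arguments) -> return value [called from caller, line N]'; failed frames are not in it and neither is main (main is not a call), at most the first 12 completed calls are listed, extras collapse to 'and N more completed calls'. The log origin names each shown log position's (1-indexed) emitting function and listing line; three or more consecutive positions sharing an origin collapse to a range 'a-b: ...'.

Answer: the defect is in index_entries at line 21.
Key fact: The log first diverges at position 8: the faulty run prints 'checkpoint: -2' where the working version prints 'checkpoint: 12'.
Call chain: main.
First divergence: position 8 — the shown line 'checkpoint: -2' should read 'checkpoint: 12'.
Intended log window:
  6: stage values: 12 and 43
  7: index_entries: inputs 12 and 43
  8: checkpoint: 12
Execution walk:
  audit_lot([2, 2, 10, 2, 1, 12, 11, 10]) -> 12  [called from grade_run, line 29]
  trim_outliers([2, 2, 10, 2, 1, 12, 11, 10], 2) -> 43  [called from grade_run, line 30]
  index_entries(12, 43) -> -2  [called from grade_run, line 32]
  grade_run([2, 2, 10, 2, 1, 12, 11, 10], 2) -> -2  [called from main, line 38]
Origin of each log line:
  1: emitted by main (line 37)
  2: emitted by grade_run (line 28)
  3: emitted by audit_lot (line 2)
  4: emitted by audit_lot (line 7)
  5: emitted by trim_outliers (line 15)
  6: emitted by grade_run (line 31)
  7: emitted by index_entries (line 19)
  8: emitted by main (line 39)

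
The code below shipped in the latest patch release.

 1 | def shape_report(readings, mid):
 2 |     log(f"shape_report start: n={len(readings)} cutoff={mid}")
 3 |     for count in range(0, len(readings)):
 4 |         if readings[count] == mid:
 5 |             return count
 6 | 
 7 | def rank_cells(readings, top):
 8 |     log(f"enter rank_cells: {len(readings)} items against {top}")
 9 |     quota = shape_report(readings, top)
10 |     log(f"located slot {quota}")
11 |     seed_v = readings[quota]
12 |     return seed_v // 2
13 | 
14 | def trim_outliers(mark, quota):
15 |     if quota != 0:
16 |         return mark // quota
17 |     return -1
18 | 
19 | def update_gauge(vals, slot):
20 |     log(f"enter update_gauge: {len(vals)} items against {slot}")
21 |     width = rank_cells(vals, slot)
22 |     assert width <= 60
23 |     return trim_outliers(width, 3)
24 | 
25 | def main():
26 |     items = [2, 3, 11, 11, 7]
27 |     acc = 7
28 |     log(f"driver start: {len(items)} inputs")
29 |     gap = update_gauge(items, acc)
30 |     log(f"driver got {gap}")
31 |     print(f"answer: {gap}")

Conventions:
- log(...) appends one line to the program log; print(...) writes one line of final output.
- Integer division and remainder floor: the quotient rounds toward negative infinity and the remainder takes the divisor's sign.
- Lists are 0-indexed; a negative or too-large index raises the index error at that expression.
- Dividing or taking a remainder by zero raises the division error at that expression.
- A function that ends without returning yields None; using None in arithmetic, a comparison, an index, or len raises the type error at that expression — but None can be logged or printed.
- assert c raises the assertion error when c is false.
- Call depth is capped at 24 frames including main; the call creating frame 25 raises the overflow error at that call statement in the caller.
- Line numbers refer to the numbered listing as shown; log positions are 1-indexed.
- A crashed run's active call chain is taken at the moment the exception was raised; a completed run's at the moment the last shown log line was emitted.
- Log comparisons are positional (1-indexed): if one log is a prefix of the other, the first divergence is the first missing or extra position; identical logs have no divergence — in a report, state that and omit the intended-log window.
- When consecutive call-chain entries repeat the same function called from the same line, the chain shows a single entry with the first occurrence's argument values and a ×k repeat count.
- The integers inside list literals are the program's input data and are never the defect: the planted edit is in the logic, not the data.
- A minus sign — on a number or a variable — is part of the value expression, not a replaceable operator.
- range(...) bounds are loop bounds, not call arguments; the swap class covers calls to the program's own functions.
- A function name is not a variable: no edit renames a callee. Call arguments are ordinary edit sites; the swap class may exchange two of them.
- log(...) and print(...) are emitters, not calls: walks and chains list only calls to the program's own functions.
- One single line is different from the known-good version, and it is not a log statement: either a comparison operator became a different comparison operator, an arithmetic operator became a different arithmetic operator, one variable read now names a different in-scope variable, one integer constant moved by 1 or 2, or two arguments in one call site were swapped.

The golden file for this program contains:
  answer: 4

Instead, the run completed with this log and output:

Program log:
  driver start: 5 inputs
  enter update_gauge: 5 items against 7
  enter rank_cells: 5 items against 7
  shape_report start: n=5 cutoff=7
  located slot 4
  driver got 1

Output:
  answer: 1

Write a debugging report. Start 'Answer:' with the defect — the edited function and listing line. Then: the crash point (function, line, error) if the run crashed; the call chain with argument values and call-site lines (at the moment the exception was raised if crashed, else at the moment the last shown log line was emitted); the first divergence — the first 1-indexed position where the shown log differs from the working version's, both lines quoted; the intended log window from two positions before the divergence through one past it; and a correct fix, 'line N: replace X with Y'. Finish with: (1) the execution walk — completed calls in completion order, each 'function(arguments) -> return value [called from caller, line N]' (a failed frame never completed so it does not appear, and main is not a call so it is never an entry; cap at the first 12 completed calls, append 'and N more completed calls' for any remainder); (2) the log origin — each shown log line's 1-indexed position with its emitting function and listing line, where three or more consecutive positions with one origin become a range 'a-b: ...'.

Answer: the defect is in rank_cells at line 12.
The tell: The log first diverges at position 6: the faulty run prints 'driver got 1' where the working version prints 'driver got 4'.
Call chain: main.
First divergence: position 6 — shown 'driver got 1', intended 'driver got 4'.
Intended log window:
  4: shape_report start: n=5 cutoff=7
  5: located slot 4
  6: driver got 4
Execution walk:
  shape_report([2, 3, 11, 11, 7], 7) -> 4  [called from rank_cells, line 9]
  rank_cells([2, 3, 11, 11, 7], 7) -> 3  [called from update_gauge, line 21]
  trim_outliers(3, 3) -> 1  [called from update_gauge, line 23]
  update_gauge([2, 3, 11, 11, 7], 7) -> 1  [called from main, line 29]
Log origin:
  1: emitted by main (line 28)
  2: emitted by update_gauge (line 20)
  3: emitted by rank_cells (line 8)
  4: emitted by shape_report (line 2)
  5: emitted by rank_cells (line 10)
  6: emitted by main (line 30)
A correct fix: line 12: replace `//` with `*`.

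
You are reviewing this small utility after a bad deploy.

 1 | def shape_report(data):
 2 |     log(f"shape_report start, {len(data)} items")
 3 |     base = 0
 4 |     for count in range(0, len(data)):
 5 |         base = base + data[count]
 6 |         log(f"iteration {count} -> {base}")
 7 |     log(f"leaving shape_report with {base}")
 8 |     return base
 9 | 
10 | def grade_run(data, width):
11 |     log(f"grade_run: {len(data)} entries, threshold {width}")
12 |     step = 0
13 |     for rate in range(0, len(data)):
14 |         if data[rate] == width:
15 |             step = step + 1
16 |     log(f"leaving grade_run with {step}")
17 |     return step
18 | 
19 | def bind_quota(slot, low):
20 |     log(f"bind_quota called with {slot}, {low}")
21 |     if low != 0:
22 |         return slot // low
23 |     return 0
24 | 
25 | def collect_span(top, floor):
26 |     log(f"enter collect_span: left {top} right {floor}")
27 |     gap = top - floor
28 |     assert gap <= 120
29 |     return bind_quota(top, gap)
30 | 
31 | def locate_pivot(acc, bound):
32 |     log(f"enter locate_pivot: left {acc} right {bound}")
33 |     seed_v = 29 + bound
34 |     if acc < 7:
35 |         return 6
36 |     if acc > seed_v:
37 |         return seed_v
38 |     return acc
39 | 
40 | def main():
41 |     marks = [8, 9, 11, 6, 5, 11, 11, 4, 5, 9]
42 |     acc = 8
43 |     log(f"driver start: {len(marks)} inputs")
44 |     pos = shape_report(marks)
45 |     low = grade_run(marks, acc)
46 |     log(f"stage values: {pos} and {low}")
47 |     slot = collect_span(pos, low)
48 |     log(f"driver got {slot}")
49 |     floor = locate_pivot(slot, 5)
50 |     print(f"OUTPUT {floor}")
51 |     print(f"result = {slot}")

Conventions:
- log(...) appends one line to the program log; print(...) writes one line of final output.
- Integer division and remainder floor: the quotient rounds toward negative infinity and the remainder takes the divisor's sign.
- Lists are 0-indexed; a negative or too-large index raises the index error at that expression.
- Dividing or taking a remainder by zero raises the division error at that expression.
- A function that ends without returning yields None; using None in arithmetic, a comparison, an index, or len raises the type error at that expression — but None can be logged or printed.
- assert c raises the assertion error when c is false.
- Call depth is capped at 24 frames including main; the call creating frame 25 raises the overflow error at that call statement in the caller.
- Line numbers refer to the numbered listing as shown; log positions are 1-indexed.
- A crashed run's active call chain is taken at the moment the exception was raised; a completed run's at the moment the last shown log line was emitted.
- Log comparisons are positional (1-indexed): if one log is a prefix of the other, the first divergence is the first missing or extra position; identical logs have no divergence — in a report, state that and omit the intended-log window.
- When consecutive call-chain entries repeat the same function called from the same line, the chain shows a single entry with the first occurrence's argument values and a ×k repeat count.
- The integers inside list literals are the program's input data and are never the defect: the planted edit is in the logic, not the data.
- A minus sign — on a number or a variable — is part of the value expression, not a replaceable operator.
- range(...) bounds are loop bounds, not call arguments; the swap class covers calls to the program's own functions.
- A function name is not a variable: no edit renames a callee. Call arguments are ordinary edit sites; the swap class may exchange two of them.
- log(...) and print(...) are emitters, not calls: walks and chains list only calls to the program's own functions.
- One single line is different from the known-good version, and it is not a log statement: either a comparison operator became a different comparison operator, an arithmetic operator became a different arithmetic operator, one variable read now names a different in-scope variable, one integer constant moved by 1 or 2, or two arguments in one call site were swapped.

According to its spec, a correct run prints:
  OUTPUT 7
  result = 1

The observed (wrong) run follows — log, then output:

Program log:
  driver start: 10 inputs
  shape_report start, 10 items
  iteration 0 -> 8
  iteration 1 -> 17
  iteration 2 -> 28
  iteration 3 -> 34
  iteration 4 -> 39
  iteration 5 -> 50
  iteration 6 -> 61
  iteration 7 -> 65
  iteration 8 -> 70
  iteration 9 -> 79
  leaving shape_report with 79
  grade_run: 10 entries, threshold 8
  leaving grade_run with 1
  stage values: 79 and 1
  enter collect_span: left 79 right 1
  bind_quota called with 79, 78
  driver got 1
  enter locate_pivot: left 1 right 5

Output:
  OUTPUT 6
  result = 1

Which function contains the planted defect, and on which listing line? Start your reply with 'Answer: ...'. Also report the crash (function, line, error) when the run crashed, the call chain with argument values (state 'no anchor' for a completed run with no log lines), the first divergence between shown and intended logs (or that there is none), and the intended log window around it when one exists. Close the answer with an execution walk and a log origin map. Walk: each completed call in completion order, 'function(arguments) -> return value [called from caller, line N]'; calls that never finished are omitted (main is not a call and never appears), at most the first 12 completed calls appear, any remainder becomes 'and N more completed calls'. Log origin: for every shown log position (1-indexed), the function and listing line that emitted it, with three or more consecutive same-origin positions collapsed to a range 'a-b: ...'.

Answer: the defect is in locate_pivot at line 35.
Core observation: The logs agree in full; only the final output differs.
Call chain: main -> locate_pivot(1, 5) (called at line 49).
First divergence: none; the two logs match at every position.
Execution walk:
  shape_report([8, 9, 11, 6, 5, 11, 11, 4, 5, 9]) -> 79  [called from main, line 44]
  grade_run([8, 9, 11, 6, 5, 11, 11, 4, 5, 9], 8) -> 1  [called from main, line 45]
  bind_quota(79, 78) -> 1  [called from collect_span, line 29]
  collect_span(79, 1) -> 1  [called from main, line 47]
  locate_pivot(1, 5) -> 6  [called from main, line 49]
Log origins:
  1: from main, line 43
  2: from shape_report, line 2
  3-12: from shape_report, line 6
  13: from shape_report, line 7
  14: from grade_run, line 11
  15: from grade_run, line 16
  16: from main, line 46
  17: from collect_span, line 26
  18: from bind_quota, line 20
  19: from main, line 48
  20: from locate_pivot, line 32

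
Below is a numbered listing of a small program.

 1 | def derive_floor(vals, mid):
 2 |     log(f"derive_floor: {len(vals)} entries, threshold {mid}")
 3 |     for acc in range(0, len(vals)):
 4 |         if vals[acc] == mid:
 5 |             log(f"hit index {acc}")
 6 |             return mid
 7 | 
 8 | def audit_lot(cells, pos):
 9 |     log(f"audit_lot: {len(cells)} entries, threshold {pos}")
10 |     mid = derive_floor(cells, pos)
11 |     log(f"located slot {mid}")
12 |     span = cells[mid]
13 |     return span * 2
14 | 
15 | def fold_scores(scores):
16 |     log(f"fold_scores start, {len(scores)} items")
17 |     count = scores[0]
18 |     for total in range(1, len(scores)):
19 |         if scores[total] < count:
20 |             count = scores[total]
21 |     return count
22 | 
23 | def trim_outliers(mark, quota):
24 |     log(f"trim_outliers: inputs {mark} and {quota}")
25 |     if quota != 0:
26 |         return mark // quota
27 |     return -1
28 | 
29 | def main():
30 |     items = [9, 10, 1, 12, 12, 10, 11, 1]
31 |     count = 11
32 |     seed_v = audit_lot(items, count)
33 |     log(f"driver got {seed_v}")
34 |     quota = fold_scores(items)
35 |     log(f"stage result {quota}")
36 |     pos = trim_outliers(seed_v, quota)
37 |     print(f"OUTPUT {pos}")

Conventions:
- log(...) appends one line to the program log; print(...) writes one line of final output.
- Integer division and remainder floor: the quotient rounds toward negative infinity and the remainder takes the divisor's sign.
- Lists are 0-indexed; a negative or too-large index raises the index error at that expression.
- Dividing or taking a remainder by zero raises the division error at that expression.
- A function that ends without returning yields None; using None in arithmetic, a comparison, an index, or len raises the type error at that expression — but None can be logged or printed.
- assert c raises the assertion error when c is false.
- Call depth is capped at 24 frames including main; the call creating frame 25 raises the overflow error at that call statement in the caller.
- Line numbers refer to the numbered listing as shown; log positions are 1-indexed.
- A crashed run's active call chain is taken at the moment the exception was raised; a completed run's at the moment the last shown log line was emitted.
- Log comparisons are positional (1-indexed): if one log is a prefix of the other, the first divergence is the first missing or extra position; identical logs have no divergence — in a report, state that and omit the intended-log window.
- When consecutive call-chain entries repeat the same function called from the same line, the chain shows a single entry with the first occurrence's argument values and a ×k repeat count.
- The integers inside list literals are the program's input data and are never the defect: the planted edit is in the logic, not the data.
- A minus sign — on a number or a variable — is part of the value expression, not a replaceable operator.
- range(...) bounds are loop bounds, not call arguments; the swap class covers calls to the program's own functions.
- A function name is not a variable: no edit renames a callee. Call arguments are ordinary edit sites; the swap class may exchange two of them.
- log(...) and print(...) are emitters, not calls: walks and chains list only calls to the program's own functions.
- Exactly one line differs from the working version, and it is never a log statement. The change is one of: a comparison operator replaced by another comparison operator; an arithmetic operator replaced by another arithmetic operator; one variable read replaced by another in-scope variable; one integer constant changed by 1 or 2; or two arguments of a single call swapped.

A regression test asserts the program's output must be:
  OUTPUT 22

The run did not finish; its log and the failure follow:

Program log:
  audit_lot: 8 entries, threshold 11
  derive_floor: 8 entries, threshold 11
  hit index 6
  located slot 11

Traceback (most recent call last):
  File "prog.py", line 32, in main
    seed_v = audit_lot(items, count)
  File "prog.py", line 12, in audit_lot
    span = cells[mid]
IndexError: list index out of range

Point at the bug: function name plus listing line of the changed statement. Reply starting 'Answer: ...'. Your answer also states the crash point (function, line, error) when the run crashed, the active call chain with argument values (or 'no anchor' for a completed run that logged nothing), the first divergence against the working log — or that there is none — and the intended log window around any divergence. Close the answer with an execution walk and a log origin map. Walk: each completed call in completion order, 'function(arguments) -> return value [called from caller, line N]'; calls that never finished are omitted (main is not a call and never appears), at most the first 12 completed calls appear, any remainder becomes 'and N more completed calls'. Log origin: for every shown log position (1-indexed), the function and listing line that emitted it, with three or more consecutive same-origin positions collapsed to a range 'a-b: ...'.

Answer: the defect is in derive_floor at line 6.
Core observation: The log first diverges at position 4: the faulty run prints 'located slot 11' where the working version prints 'located slot 6'.
Crash: audit_lot, line 12, IndexError.
Call chain: main -> audit_lot([9, 10, 1, 12, 12, 10, 11, 1], 11) (called at line 32).
First divergence: position 4 — the shown line 'located slot 11' should read 'located slot 6'.
Intended log window:
  2: derive_floor: 8 entries, threshold 11
  3: hit index 6
  4: located slot 6
  5: driver got 22
Execution walk:
  derive_floor([9, 10, 1, 12, 12, 10, 11, 1], 11) -> 11  [called from audit_lot, line 10]
Log line origins:
  1: from audit_lot, line 9
  2: from derive_floor, line 2
  3: from derive_floor, line 5
  4: from audit_lot, line 11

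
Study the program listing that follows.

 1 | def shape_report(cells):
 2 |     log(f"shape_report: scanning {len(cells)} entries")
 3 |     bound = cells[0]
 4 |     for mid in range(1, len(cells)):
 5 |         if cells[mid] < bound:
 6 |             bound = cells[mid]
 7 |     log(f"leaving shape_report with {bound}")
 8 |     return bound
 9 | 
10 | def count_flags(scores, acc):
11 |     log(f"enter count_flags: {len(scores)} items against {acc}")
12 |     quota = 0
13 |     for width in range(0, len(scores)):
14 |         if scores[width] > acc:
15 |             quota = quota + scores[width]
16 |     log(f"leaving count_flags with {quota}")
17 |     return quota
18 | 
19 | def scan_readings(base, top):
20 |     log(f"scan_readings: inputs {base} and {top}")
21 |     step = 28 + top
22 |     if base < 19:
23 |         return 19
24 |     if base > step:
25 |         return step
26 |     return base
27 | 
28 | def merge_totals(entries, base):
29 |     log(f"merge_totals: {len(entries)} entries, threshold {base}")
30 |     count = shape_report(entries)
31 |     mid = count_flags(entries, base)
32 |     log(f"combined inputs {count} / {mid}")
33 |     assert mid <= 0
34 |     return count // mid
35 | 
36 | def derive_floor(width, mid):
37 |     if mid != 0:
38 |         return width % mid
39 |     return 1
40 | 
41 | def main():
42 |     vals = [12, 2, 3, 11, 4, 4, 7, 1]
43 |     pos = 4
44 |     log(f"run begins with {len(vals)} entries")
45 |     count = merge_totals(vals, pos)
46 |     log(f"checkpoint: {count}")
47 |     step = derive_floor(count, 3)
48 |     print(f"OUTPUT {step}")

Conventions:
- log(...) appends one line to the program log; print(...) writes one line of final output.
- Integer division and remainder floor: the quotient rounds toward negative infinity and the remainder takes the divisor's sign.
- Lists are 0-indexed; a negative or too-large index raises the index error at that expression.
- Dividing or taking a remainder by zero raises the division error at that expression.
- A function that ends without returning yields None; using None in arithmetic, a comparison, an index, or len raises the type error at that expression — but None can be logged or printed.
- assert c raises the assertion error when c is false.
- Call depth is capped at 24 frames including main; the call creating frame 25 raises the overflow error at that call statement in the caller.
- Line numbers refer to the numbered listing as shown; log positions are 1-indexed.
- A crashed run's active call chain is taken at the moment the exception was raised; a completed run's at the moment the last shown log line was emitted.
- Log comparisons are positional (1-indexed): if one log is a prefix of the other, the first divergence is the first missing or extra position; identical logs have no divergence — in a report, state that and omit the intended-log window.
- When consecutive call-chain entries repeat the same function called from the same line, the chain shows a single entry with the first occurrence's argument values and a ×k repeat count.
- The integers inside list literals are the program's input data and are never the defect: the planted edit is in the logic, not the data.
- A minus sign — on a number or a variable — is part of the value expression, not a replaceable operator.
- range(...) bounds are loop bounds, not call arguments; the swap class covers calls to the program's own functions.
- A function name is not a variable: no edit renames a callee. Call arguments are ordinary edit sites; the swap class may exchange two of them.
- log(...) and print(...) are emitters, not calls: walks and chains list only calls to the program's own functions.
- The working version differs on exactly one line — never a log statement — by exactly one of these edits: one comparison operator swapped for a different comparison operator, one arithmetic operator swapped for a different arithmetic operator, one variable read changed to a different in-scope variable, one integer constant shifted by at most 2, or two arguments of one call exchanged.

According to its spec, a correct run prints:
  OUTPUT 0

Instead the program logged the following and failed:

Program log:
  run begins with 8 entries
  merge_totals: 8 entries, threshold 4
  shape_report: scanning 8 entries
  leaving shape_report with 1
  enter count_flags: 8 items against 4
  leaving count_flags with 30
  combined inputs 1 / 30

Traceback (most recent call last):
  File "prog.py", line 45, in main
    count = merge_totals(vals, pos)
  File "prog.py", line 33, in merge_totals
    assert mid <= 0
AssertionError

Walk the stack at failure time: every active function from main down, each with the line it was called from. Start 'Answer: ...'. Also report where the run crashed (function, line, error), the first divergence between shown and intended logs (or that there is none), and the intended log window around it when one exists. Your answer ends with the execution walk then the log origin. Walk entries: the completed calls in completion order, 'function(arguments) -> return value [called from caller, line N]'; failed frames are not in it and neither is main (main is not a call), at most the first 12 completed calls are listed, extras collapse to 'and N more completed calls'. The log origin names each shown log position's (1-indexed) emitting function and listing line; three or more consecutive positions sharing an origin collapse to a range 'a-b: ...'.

Answer: main -> merge_totals (called at line 45).
Core observation: The shown log is a 7-line prefix of the intended one, whose next entry is 'checkpoint: 0'.
Crash: merge_totals, line 33, AssertionError.
First divergence: position 8 — after 7 matching lines the faulty run goes silent; intended next line 'checkpoint: 0'.
Intended log window:
  6: leaving count_flags with 30
  7: combined inputs 1 / 30
  8: checkpoint: 0
Execution walk:
  shape_report([12, 2, 3, 11, 4, 4, 7, 1]) -> 1  [called from merge_totals, line 30]
  count_flags([12, 2, 3, 11, 4, 4, 7, 1], 4) -> 30  [called from merge_totals, line 31]
Log line origins:
  1: from main, line 44
  2: from merge_totals, line 29
  3: from shape_report, line 2
  4: from shape_report, line 7
  5: from count_flags, line 11
  6: from count_flags, line 16
  7: from merge_totals, line 32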